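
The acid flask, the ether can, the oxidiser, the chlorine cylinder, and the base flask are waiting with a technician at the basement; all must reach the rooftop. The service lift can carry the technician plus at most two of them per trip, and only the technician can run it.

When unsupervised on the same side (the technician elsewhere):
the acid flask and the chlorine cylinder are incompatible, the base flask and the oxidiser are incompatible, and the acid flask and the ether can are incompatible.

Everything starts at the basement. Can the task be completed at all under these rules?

1. Technician goes to the rooftop with the acid flask and the oxidiser.  [the basement: the base flask, the chlorine cylinder, the ether can | the rooftop: the acid flask, the oxidiser]
2. Technician goes back to the basement alone.  [the basement: the base flask, the chlorine cylinder, the ether can | the rooftop: the acid flask, the oxidiser]
3. Technician goes to the rooftop with the chlorine cylinder and the ether can.  [the basement: the base flask | the rooftop: the acid flask, the chlorine cylinder, the ether can, the oxidiser]
4. Technician goes back to the basement with the acid flask.  [the basement: the acid flask, the base flask | the rooftop: the chlorine cylinder, the ether can, the oxidiser]
5. Technician goes to the rooftop with the acid flask and the base flask.  [the basement: — | the rooftop: the acid flask, the base flask, the chlorine cylinder, the ether can, the oxidiser]

Yes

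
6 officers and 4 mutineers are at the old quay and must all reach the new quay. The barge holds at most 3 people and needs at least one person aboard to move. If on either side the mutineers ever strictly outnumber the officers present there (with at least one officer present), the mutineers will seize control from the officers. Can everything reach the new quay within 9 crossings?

Yes — this plan uses 9 crossings (≤ 9):
1. 2 mutineers → the new quay.  (the old quay: 6O 2M; the new quay: 0O 2M)
2. 1 mutineer ← the old quay.  (the old quay: 6O 3M; the new quay: 0O 1M)
3. 3 mutineers → the new quay.  (the old quay: 6O 0M; the new quay: 0O 4M)
4. 1 mutineer ← the old quay.  (the old quay: 6O 1M; the new quay: 0O 3M)
5. 3 officers → the new quay.  (the old quay: 3O 1M; the new quay: 3O 3M)
6. 1 mutineer ← the old quay.  (the old quay: 3O 2M; the new quay: 3O 2M)
7. 1 officer and 2 mutineers → the new quay.  (the old quay: 2O 0M; the new quay: 4O 4M)
8. 1 mutineer ← the old quay.  (the old quay: 2O 1M; the new quay: 4O 3M)
9. 2 officers and 1 mutineer → the new quay.  (the old quay: 0O 0M; the new quay: 6O 4M)

Yes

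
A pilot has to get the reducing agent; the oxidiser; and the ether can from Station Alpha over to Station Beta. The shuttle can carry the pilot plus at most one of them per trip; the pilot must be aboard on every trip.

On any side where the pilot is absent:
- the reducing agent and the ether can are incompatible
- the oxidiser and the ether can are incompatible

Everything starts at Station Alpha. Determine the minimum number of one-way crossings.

Counting alone: the pilot can take at most 1 across per trip to Station Beta, so moving all 3 needs at least 3 loaded trips out, with a return between consecutive ones — at least 5 crossings.
The safety rule pushes this higher. Following every safe sequence of crossings, the most of the 3 that can be at Station Beta as the shuttle arrives there on crossing 5 is 2 — never all 3.
So no plan with fewer than 7 crossings exists, and this one achieves 7:
1. Pilot goes to Station Beta with the ether can.  [Station Alpha: the oxidiser, the reducing agent | Station Beta: the ether can]
2. Pilot goes back to Station Alpha alone.  [Station Alpha: the oxidiser, the reducing agent | Station Beta: the ether can]
3. Pilot goes to Station Beta with the reducing agent.  [Station Alpha: the oxidiser | Station Beta: the ether can, the reducing agent]
4. Pilot goes back to Station Alpha with the ether can.  [Station Alpha: the ether can, the oxidiser | Station Beta: the reducing agent]
5. Pilot goes to Station Beta with the oxidiser.  [Station Alpha: the ether can | Station Beta: the oxidiser, the reducing agent]
6. Pilot goes back to Station Alpha alone.  [Station Alpha: the ether can | Station Beta: the oxidiser, the reducing agent]
7. Pilot goes to Station Beta with the ether can.  [Station Alpha: — | Station Beta: the ether can, the oxidiser, the reducing agent]

7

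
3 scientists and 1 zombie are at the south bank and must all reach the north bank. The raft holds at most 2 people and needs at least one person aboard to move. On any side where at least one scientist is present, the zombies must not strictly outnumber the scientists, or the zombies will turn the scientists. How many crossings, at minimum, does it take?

5

Counting alone: each trip to the north bank takes at most 2 across and each return brings at least 1 back, so after t trips out (and t−1 returns) at most 2t − (t−1) of the 4 are across; that first reaches 4 at t = 3, so at least 5 crossings are needed.
The plan below uses exactly 5 crossings, so it is optimal:
1. 1 scientist and 1 zombie → the north bank.  (the south bank: 2S 0Z; the north bank: 1S 1Z)
2. 1 zombie ← the south bank.  (the south bank: 2S 1Z; the north bank: 1S 0Z)
3. 1 scientist and 1 zombie → the north bank.  (the south bank: 1S 0Z; the north bank: 2S 1Z)
4. 1 zombie ← the south bank.  (the south bank: 1S 1Z; the north bank: 2S 0Z)
5. 1 scientist and 1 zombie → the north bank.  (the south bank: 0S 0Z; the north bank: 3S 1Z)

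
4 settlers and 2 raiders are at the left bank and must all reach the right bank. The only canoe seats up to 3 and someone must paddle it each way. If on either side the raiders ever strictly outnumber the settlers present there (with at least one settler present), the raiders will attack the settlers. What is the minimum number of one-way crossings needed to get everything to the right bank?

Counting alone: each trip to the right bank takes at most 3 across and each return brings at least 1 back, so after t trips out (and t−1 returns) at most 3t − (t−1) of the 6 are across; that first reaches 6 at t = 3, so at least 5 crossings are needed.
The plan below uses exactly 5 crossings, so it is optimal:
1. 2 raiders → the right bank.  (the left bank: 4S 0R; the right bank: 0S 2R)
2. 1 raider ← the left bank.  (the left bank: 4S 1R; the right bank: 0S 1R)
3. 2 settlers and 1 raider → the right bank.  (the left bank: 2S 0R; the right bank: 2S 2R)
4. 1 raider ← the left bank.  (the left bank: 2S 1R; the right bank: 2S 1R)
5. 2 settlers and 1 raider → the right bank.  (the left bank: 0S 0R; the right bank: 4S 2R)

5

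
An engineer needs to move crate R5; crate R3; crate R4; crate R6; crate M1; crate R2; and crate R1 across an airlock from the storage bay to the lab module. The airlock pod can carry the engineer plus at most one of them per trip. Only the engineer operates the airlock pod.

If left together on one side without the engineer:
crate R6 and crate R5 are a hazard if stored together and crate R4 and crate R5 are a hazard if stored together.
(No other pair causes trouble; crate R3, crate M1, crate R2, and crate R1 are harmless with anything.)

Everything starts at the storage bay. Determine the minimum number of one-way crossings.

Counting alone: the engineer can take at most 1 across per trip to the lab module, so moving all 7 needs at least 7 loaded trips out, with a return between consecutive ones — at least 13 crossings.
The safety rule pushes this higher. Following every safe sequence of crossings, the most of the 7 that can be at the lab module as the airlock pod arrives there on crossing 13 is 6 — never all 7.
So no plan with fewer than 15 crossings exists, and this one achieves 15:
1. Engineer goes to the lab module with crate R5.
2. Engineer goes back to the storage bay alone.
3. Engineer goes to the lab module with crate R3.
4. Engineer goes back to the storage bay alone.
5. Engineer goes to the lab module with crate R4.
6. Engineer goes back to the storage bay with crate R5.
7. Engineer goes to the lab module with crate R6.
8. Engineer goes back to the storage bay alone.
9. Engineer goes to the lab module with crate M1.
10. Engineer goes back to the storage bay alone.
11. Engineer goes to the lab module with crate R2.
12. Engineer goes back to the storage bay alone.
13. Engineer goes to the lab module with crate R1.
14. Engineer goes back to the storage bay alone.
15. Engineer goes to the lab module with crate R5.

15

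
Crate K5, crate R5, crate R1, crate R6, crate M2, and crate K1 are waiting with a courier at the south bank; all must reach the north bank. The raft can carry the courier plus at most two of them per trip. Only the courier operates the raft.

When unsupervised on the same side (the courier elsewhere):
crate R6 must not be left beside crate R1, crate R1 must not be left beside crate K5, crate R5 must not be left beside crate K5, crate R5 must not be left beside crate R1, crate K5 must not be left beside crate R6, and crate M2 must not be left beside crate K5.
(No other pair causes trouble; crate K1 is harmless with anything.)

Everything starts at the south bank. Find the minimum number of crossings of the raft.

Counting alone: the courier can take at most 2 across per trip to the north bank, so moving all 6 needs at least 3 loaded trips out, with a return between consecutive ones — at least 5 crossings.
The safety rule pushes this higher. Following every safe sequence of crossings, the most of the 6 that can be at the north bank as the raft arrives there on crossings 5, 7 is 4, 5 respectively — never all 6.
So no plan with fewer than 9 crossings exists, and this one achieves 9:
1. Courier goes to the north bank with crate K5 and crate R1.  [the south bank: crate K1, crate M2, crate R5, crate R6 | the north bank: crate K5, crate R1]
2. Courier goes back to the south bank with crate K5.  [the south bank: crate K1, crate K5, crate M2, crate R5, crate R6 | the north bank: crate R1]
3. Courier goes to the north bank with crate K5 and crate M2.  [the south bank: crate K1, crate R5, crate R6 | the north bank: crate K5, crate M2, crate R1]
4. Courier goes back to the south bank with crate K5.  [the south bank: crate K1, crate K5, crate R5, crate R6 | the north bank: crate M2, crate R1]
5. Courier goes to the north bank with crate K1 and crate K5.  [the south bank: crate R5, crate R6 | the north bank: crate K1, crate K5, crate M2, crate R1]
6. Courier goes back to the south bank with crate K5.  [the south bank: crate K5, crate R5, crate R6 | the north bank: crate K1, crate M2, crate R1]
7. Courier goes to the north bank with crate R5 and crate R6.  [the south bank: crate K5 | the north bank: crate K1, crate M2, crate R1, crate R5, crate R6]
8. Courier goes back to the south bank with crate R1.  [the south bank: crate K5, crate R1 | the north bank: crate K1, crate M2, crate R5, crate R6]
9. Courier goes to the north bank with crate K5 and crate R1.  [the south bank: — | the north bank: crate K1, crate K5, crate M2, crate R1, crate R5, crate R6]

9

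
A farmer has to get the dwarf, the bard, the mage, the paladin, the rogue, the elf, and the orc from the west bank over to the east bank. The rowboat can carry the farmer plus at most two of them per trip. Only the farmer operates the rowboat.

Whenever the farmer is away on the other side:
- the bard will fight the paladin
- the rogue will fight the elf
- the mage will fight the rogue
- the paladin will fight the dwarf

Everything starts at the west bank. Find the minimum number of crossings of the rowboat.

Counting alone: the farmer can take at most 2 across per trip to the east bank, so moving all 7 needs at least 4 loaded trips out, with a return between consecutive ones — at least 7 crossings.
The safety rule pushes this higher. Following every safe sequence of crossings, the most of the 7 that can be at the east bank as the rowboat arrives there on crossing 7 is 6 — never all 7.
So no plan with fewer than 9 crossings exists, and this one achieves 9:
1. Farmer goes to the east bank with the paladin and the rogue.  [the west bank: the bard, the dwarf, the elf, the mage, the orc | the east bank: the paladin, the rogue]
2. Farmer goes back to the west bank alone.  [the west bank: the bard, the dwarf, the elf, the mage, the orc | the east bank: the paladin, the rogue]
3. Farmer goes to the east bank with the dwarf.  [the west bank: the bard, the elf, the mage, the orc | the east bank: the dwarf, the paladin, the rogue]
4. Farmer goes back to the west bank with the paladin.  [the west bank: the bard, the elf, the mage, the orc, the paladin | the east bank: the dwarf, the rogue]
5. Farmer goes to the east bank with the bard and the mage.  [the west bank: the elf, the orc, the paladin | the east bank: the bard, the dwarf, the mage, the rogue]
6. Farmer goes back to the west bank with the rogue.  [the west bank: the elf, the orc, the paladin, the rogue | the east bank: the bard, the dwarf, the mage]
7. Farmer goes to the east bank with the elf and the orc.  [the west bank: the paladin, the rogue | the east bank: the bard, the dwarf, the elf, the mage, the orc]
8. Farmer goes back to the west bank alone.  [the west bank: the paladin, the rogue | the east bank: the bard, the dwarf, the elf, the mage, the orc]
9. Farmer goes to the east bank with the paladin and the rogue.  [the west bank: — | the east bank: the bard, the dwarf, the elf, the mage, the orc, the paladin, the rogue]

9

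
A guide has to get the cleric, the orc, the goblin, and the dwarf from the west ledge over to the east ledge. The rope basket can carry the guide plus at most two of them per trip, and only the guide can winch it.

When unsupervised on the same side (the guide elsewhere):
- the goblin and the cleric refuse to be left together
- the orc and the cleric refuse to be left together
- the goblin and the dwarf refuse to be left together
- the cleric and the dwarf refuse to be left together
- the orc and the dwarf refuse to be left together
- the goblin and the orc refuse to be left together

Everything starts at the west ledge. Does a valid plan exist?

No

Whatever the first load, the items left behind include a forbidden pair without the guide. No opening move is safe, so no plan exists.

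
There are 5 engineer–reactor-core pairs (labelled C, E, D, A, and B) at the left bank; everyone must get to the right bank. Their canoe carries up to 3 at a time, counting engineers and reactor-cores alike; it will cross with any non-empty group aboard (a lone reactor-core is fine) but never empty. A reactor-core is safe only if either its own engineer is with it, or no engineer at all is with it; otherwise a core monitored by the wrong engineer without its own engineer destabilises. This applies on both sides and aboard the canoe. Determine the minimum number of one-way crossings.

Counting alone: each trip to the right bank takes at most 3 across and each return brings at least 1 back, so after t trips out (and t−1 returns) at most 3t − (t−1) of the 10 are across; that first reaches 10 at t = 5, so at least 9 crossings are needed.
The safety rule pushes this higher. Following every safe sequence of crossings, the most of the 10 that can be at the right bank as the canoe arrives there on crossing 9 is 9 — never all 10.
So no plan with fewer than 11 crossings exists, and this one achieves 11:
1. engineer C and reactor-core C cross → the right bank.
2. engineer C crosses ← the left bank.
3. reactor-core A, reactor-core D, and reactor-core E cross → the right bank.
4. reactor-core C crosses ← the left bank.
5. engineer A, engineer D, and engineer E cross → the right bank.
6. engineer E and reactor-core E cross ← the left bank.
7. engineer B, engineer C, and engineer E cross → the right bank.
8. reactor-core D crosses ← the left bank.
9. reactor-core C and reactor-core E cross → the right bank.
10. reactor-core C crosses ← the left bank.
11. reactor-core B, reactor-core C, and reactor-core D cross → the right bank.

11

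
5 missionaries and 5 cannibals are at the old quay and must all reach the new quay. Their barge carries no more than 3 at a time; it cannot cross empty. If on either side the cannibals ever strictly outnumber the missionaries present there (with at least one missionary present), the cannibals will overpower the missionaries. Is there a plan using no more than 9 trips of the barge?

No

Counting alone: each trip to the new quay takes at most 3 across and each return brings at least 1 back, so after t trips out (and t−1 returns) at most 3t − (t−1) of the 10 are across; that first reaches 10 at t = 5, so at least 9 crossings are needed.
The safety rule pushes this higher. Following every safe sequence of crossings, the most of the 10 that can be at the new quay as the barge arrives there on crossing 9 is 9 — never all 10.
So the move cannot be finished within 9 crossings. (The shortest complete plan takes 11:)
1. 2 cannibals → the new quay.  (the old quay: 5M 3C; the new quay: 0M 2C)
2. 1 cannibal ← the old quay.  (the old quay: 5M 4C; the new quay: 0M 1C)
3. 3 cannibals → the new quay.  (the old quay: 5M 1C; the new quay: 0M 4C)
4. 1 cannibal ← the old quay.  (the old quay: 5M 2C; the new quay: 0M 3C)
5. 3 missionaries → the new quay.  (the old quay: 2M 2C; the new quay: 3M 3C)
6. 1 missionary and 1 cannibal ← the old quay.  (the old quay: 3M 3C; the new quay: 2M 2C)
7. 3 missionaries → the new quay.  (the old quay: 0M 3C; the new quay: 5M 2C)
8. 1 cannibal ← the old quay.  (the old quay: 0M 4C; the new quay: 5M 1C)
9. 2 cannibals → the new quay.  (the old quay: 0M 2C; the new quay: 5M 3C)
10. 1 cannibal ← the old quay.  (the old quay: 0M 3C; the new quay: 5M 2C)
11. 3 cannibals → the new quay.  (the old quay: 0M 0C; the new quay: 5M 5C)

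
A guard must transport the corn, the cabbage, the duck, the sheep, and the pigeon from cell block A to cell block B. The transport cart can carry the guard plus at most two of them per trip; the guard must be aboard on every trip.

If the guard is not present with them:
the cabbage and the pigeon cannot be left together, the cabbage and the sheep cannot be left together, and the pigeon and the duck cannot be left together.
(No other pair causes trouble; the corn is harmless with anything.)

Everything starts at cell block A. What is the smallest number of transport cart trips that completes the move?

Counting alone: the guard can take at most 2 across per trip to cell block B, so moving all 5 needs at least 3 loaded trips out, with a return between consecutive ones — at least 5 crossings.
The plan below uses exactly 5 crossings, so it is optimal:
1. Guard goes to cell block B with the cabbage and the duck.
2. Guard goes back to cell block A alone.
3. Guard goes to cell block B with the corn.
4. Guard goes back to cell block A alone.
5. Guard goes to cell block B with the pigeon and the sheep.

5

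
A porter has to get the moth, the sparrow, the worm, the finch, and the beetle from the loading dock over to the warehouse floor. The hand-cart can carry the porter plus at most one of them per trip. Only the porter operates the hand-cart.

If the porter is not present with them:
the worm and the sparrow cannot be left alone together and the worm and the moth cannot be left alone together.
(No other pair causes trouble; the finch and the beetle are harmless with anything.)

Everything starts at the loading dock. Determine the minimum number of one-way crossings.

11

Counting alone: the porter can take at most 1 across per trip to the warehouse floor, so moving all 5 needs at least 5 loaded trips out, with a return between consecutive ones — at least 9 crossings.
The safety rule pushes this higher. Following every safe sequence of crossings, the most of the 5 that can be at the warehouse floor as the hand-cart arrives there on crossing 9 is 4 — never all 5.
So no plan with fewer than 11 crossings exists, and this one achieves 11:
1. Porter goes to the warehouse floor with the worm.  [the loading dock: the beetle, the finch, the moth, the sparrow | the warehouse floor: the worm]
2. Porter goes back to the loading dock alone.  [the loading dock: the beetle, the finch, the moth, the sparrow | the warehouse floor: the worm]
3. Porter goes to the warehouse floor with the moth.  [the loading dock: the beetle, the finch, the sparrow | the warehouse floor: the moth, the worm]
4. Porter goes back to the loading dock with the worm.  [the loading dock: the beetle, the finch, the sparrow, the worm | the warehouse floor: the moth]
5. Porter goes to the warehouse floor with the sparrow.  [the loading dock: the beetle, the finch, the worm | the warehouse floor: the moth, the sparrow]
6. Porter goes back to the loading dock alone.  [the loading dock: the beetle, the finch, the worm | the warehouse floor: the moth, the sparrow]
7. Porter goes to the warehouse floor with the finch.  [the loading dock: the beetle, the worm | the warehouse floor: the finch, the moth, the sparrow]
8. Porter goes back to the loading dock alone.  [the loading dock: the beetle, the worm | the warehouse floor: the finch, the moth, the sparrow]
9. Porter goes to the warehouse floor with the beetle.  [the loading dock: the worm | the warehouse floor: the beetle, the finch, the moth, the sparrow]
10. Porter goes back to the loading dock alone.  [the loading dock: the worm | the warehouse floor: the beetle, the finch, the moth, the sparrow]
11. Porter goes to the warehouse floor with the worm.  [the loading dock: — | the warehouse floor: the beetle, the finch, the moth, the sparrow, the worm]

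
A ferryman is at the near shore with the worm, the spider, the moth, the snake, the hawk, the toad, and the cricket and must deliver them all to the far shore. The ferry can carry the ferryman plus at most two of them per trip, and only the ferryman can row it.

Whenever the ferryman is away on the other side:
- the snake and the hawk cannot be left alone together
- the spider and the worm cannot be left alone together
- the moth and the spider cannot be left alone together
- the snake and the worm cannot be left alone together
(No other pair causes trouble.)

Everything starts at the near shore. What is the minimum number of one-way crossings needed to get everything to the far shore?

Counting alone: the ferryman can take at most 2 across per trip to the far shore, so moving all 7 needs at least 4 loaded trips out, with a return between consecutive ones — at least 7 crossings.
The safety rule pushes this higher. Following every safe sequence of crossings, the most of the 7 that can be at the far shore as the ferry arrives there on crossing 7 is 6 — never all 7.
So no plan with fewer than 9 crossings exists, and this one achieves 9:
1. Ferryman goes to the far shore with the snake and the spider.  [the near shore: the cricket, the hawk, the moth, the toad, the worm | the far shore: the snake, the spider]
2. Ferryman goes back to the near shore alone.  [the near shore: the cricket, the hawk, the moth, the toad, the worm | the far shore: the snake, the spider]
3. Ferryman goes to the far shore with the worm.  [the near shore: the cricket, the hawk, the moth, the toad | the far shore: the snake, the spider, the worm]
4. Ferryman goes back to the near shore with the snake and the spider.  [the near shore: the cricket, the hawk, the moth, the snake, the spider, the toad | the far shore: the worm]
5. Ferryman goes to the far shore with the hawk and the moth.  [the near shore: the cricket, the snake, the spider, the toad | the far shore: the hawk, the moth, the worm]
6. Ferryman goes back to the near shore alone.  [the near shore: the cricket, the snake, the spider, the toad | the far shore: the hawk, the moth, the worm]
7. Ferryman goes to the far shore with the cricket and the toad.  [the near shore: the snake, the spider | the far shore: the cricket, the hawk, the moth, the toad, the worm]
8. Ferryman goes back to the near shore alone.  [the near shore: the snake, the spider | the far shore: the cricket, the hawk, the moth, the toad, the worm]
9. Ferryman goes to the far shore with the snake and the spider.  [the near shore: — | the far shore: the cricket, the hawk, the moth, the snake, the spider, the toad, the worm]

9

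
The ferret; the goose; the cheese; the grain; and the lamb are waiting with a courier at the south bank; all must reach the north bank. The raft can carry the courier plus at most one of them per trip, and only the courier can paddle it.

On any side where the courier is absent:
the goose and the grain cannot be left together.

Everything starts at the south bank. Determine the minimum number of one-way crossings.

9

Counting alone: the courier can take at most 1 across per trip to the north bank, so moving all 5 needs at least 5 loaded trips out, with a return between consecutive ones — at least 9 crossings.
The plan below uses exactly 9 crossings, so it is optimal:
1. Courier goes to the north bank with the goose.  [the south bank: the cheese, the ferret, the grain, the lamb | the north bank: the goose]
2. Courier goes back to the south bank alone.  [the south bank: the cheese, the ferret, the grain, the lamb | the north bank: the goose]
3. Courier goes to the north bank with the ferret.  [the south bank: the cheese, the grain, the lamb | the north bank: the ferret, the goose]
4. Courier goes back to the south bank alone.  [the south bank: the cheese, the grain, the lamb | the north bank: the ferret, the goose]
5. Courier goes to the north bank with the cheese.  [the south bank: the grain, the lamb | the north bank: the cheese, the ferret, the goose]
6. Courier goes back to the south bank alone.  [the south bank: the grain, the lamb | the north bank: the cheese, the ferret, the goose]
7. Courier goes to the north bank with the lamb.  [the south bank: the grain | the north bank: the cheese, the ferret, the goose, the lamb]
8. Courier goes back to the south bank alone.  [the south bank: the grain | the north bank: the cheese, the ferret, the goose, the lamb]
9. Courier goes to the north bank with the grain.  [the south bank: — | the north bank: the cheese, the ferret, the goose, the grain, the lamb]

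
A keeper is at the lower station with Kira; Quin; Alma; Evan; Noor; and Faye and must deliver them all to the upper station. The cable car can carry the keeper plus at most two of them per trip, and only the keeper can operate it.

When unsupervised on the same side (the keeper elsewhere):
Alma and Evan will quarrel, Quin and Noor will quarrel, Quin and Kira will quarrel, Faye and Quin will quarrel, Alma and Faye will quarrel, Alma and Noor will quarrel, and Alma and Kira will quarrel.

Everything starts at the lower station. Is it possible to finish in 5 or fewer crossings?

No

Counting alone: the keeper can take at most 2 across per trip to the upper station, so moving all 6 needs at least 3 loaded trips out, with a return between consecutive ones — at least 5 crossings.
The safety rule pushes this higher. Following every safe sequence of crossings, the most of the 6 that can be at the upper station as the cable car arrives there on crossing 5 is 4 — never all 6.
So the move cannot be finished within 5 crossings. (The shortest complete plan takes 7:)
1. Keeper goes to the upper station with Alma and Quin.  [the lower station: Evan, Faye, Kira, Noor | the upper station: Alma, Quin]
2. Keeper goes back to the lower station alone.  [the lower station: Evan, Faye, Kira, Noor | the upper station: Alma, Quin]
3. Keeper goes to the upper station with Evan and Kira.  [the lower station: Faye, Noor | the upper station: Alma, Evan, Kira, Quin]
4. Keeper goes back to the lower station with Alma and Quin.  [the lower station: Alma, Faye, Noor, Quin | the upper station: Evan, Kira]
5. Keeper goes to the upper station with Faye and Noor.  [the lower station: Alma, Quin | the upper station: Evan, Faye, Kira, Noor]
6. Keeper goes back to the lower station alone.  [the lower station: Alma, Quin | the upper station: Evan, Faye, Kira, Noor]
7. Keeper goes to the upper station with Alma and Quin.  [the lower station: — | the upper station: Alma, Evan, Faye, Kira, Noor, Quin]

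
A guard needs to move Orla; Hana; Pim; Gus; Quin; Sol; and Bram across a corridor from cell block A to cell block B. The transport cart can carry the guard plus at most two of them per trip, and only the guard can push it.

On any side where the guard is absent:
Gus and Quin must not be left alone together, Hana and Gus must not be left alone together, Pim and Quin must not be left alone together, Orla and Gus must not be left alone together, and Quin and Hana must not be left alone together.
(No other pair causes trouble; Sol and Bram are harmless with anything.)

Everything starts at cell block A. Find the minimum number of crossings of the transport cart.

11

Counting alone: the guard can take at most 2 across per trip to cell block B, so moving all 7 needs at least 4 loaded trips out, with a return between consecutive ones — at least 7 crossings.
The safety rule pushes this higher. Following every safe sequence of crossings, the most of the 7 that can be at cell block B as the transport cart arrives there on crossings 7, 9 is 5, 6 respectively — never all 7.
So no plan with fewer than 11 crossings exists, and this one achieves 11:
1. Guard goes to cell block B with Gus and Quin.
2. Guard goes back to cell block A with Gus.
3. Guard goes to cell block B with Hana and Orla.
4. Guard goes back to cell block A with Hana.
5. Guard goes to cell block B with Hana and Pim.
6. Guard goes back to cell block A with Quin.
7. Guard goes to cell block B with Gus and Sol.
8. Guard goes back to cell block A with Gus.
9. Guard goes to cell block B with Bram and Gus.
10. Guard goes back to cell block A with Gus.
11. Guard goes to cell block B with Gus and Quin.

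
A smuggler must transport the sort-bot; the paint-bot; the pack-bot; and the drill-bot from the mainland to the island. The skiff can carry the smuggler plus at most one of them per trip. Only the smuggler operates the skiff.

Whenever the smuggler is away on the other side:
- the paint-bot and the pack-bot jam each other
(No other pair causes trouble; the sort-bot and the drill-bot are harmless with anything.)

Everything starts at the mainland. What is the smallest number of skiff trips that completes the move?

7

Counting alone: the smuggler can take at most 1 across per trip to the island, so moving all 4 needs at least 4 loaded trips out, with a return between consecutive ones — at least 7 crossings.
The plan below uses exactly 7 crossings, so it is optimal:
1. Smuggler goes to the island with the paint-bot.
2. Smuggler goes back to the mainland alone.
3. Smuggler goes to the island with the sort-bot.
4. Smuggler goes back to the mainland alone.
5. Smuggler goes to the island with the drill-bot.
6. Smuggler goes back to the mainland alone.
7. Smuggler goes to the island with the pack-bot.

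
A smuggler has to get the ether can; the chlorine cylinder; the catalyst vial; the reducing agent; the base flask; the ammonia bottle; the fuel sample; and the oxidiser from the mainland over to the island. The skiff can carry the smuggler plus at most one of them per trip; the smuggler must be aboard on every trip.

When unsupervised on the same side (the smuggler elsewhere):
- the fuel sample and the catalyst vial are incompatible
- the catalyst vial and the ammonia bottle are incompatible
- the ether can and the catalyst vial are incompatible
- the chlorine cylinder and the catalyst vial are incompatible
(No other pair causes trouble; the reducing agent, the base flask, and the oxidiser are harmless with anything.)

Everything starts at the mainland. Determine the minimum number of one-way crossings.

impossible

Following every safe sequence of crossings from the start, the most of the 8 that can be at the island as the skiff arrives there on crossings 1, 3, 5, 7, 9 is 1, 2, 3, 4, 5 respectively; the best ever achieved is 5 of 8.
From crossing 11 on, no configuration arises that was not already reachable earlier: only 88 distinct safe configurations (who is on which side, and where the skiff is) can ever be reached, none of them has everyone across, and every continuation just revisits them. So no valid plan exists.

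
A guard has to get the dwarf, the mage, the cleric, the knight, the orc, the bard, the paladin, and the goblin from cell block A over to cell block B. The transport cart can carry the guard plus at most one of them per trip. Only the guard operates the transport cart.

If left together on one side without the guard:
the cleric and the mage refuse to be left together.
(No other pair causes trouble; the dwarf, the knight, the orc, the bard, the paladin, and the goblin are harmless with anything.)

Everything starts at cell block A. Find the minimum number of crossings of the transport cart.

Counting alone: the guard can take at most 1 across per trip to cell block B, so moving all 8 needs at least 8 loaded trips out, with a return between consecutive ones — at least 15 crossings.
The plan below uses exactly 15 crossings, so it is optimal:
1. Guard goes to cell block B with the mage.
2. Guard goes back to cell block A alone.
3. Guard goes to cell block B with the dwarf.
4. Guard goes back to cell block A alone.
5. Guard goes to cell block B with the knight.
6. Guard goes back to cell block A alone.
7. Guard goes to cell block B with the orc.
8. Guard goes back to cell block A alone.
9. Guard goes to cell block B with the bard.
10. Guard goes back to cell block A alone.
11. Guard goes to cell block B with the paladin.
12. Guard goes back to cell block A alone.
13. Guard goes to cell block B with the goblin.
14. Guard goes back to cell block A alone.
15. Guard goes to cell block B with the cleric.

15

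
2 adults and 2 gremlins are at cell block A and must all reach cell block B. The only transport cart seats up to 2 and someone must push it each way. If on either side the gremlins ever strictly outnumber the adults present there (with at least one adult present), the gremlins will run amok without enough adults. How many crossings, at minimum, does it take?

5

Counting alone: each trip to cell block B takes at most 2 across and each return brings at least 1 back, so after t trips out (and t−1 returns) at most 2t − (t−1) of the 4 are across; that first reaches 4 at t = 3, so at least 5 crossings are needed.
The plan below uses exactly 5 crossings, so it is optimal:
1. 2 gremlins → cell block B.  (cell block A: 2A 0G; cell block B: 0A 2G)
2. 1 gremlin ← cell block A.  (cell block A: 2A 1G; cell block B: 0A 1G)
3. 2 adults → cell block B.  (cell block A: 0A 1G; cell block B: 2A 1G)
4. 1 gremlin ← cell block A.  (cell block A: 0A 2G; cell block B: 2A 0G)
5. 2 gremlins → cell block B.  (cell block A: 0A 0G; cell block B: 2A 2G)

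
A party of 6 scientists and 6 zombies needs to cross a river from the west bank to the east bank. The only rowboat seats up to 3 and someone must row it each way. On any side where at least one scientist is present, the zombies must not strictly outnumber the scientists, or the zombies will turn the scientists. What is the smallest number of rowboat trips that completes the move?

Following every safe sequence of crossings from the start, the most of the 12 that can be at the east bank as the rowboat arrives there on crossings 1, 3, 5 is 3, 5, 6 respectively; the best ever achieved is 6 of 12.
From crossing 7 on, no configuration arises that was not already reachable earlier: only 17 distinct safe configurations (who is on which side, and where the rowboat is) can ever be reached, none of them has everyone across, and every continuation just revisits them. They are: 0 scientists + 0 zombies across (rowboat back at the start); 0 scientists + 1 zombie across (rowboat there); 0 scientists + 1 zombie across (rowboat back at the start); 0 scientists + 2 zombies across (rowboat there); 0 scientists + 2 zombies across (rowboat back at the start); 0 scientists + 3 zombies across (rowboat there); 0 scientists + 3 zombies across (rowboat back at the start); 0 scientists + 4 zombies across (rowboat there); 0 scientists + 4 zombies across (rowboat back at the start); 0 scientists + 5 zombies across (rowboat there); 0 scientists + 5 zombies across (rowboat back at the start); 0 scientists + 6 zombies across (rowboat there); 1 scientist + 1 zombie across (rowboat there); 1 scientist + 1 zombie across (rowboat back at the start); 2 scientists + 2 zombies across (rowboat there); 2 scientists + 2 zombies across (rowboat back at the start); 3 scientists + 3 zombies across (rowboat there). So no valid plan exists.

impossible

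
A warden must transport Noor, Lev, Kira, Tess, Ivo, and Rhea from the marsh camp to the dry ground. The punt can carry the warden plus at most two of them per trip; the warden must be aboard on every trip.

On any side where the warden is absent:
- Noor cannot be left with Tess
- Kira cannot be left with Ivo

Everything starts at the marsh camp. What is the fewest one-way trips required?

5

Counting alone: the warden can take at most 2 across per trip to the dry ground, so moving all 6 needs at least 3 loaded trips out, with a return between consecutive ones — at least 5 crossings.
The plan below uses exactly 5 crossings, so it is optimal:
1. Warden goes to the dry ground with Kira and Noor.
2. Warden goes back to the marsh camp alone.
3. Warden goes to the dry ground with Lev and Rhea.
4. Warden goes back to the marsh camp alone.
5. Warden goes to the dry ground with Ivo and Tess.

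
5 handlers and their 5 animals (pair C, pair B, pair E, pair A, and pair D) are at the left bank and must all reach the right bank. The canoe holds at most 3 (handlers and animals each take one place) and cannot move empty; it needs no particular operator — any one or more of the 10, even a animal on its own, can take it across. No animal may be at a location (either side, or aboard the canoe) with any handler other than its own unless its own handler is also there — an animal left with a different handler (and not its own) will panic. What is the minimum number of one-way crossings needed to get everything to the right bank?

11

Counting alone: each trip to the right bank takes at most 3 across and each return brings at least 1 back, so after t trips out (and t−1 returns) at most 3t − (t−1) of the 10 are across; that first reaches 10 at t = 5, so at least 9 crossings are needed.
The safety rule pushes this higher. Following every safe sequence of crossings, the most of the 10 that can be at the right bank as the canoe arrives there on crossing 9 is 9 — never all 10.
So no plan with fewer than 11 crossings exists, and this one achieves 11:
1. animal C and handler C cross → the right bank.
2. handler C crosses ← the left bank.
3. animal A, animal B, and animal E cross → the right bank.
4. animal C crosses ← the left bank.
5. handler A, handler B, and handler E cross → the right bank.
6. animal B and handler B cross ← the left bank.
7. handler B, handler C, and handler D cross → the right bank.
8. animal E crosses ← the left bank.
9. animal B and animal C cross → the right bank.
10. animal C crosses ← the left bank.
11. animal C, animal D, and animal E cross → the right bank.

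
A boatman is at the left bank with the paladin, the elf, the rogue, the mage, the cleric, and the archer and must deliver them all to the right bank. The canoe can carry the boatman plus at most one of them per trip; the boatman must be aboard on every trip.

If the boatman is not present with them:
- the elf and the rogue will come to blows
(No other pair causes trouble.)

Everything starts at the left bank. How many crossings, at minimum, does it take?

Counting alone: the boatman can take at most 1 across per trip to the right bank, so moving all 6 needs at least 6 loaded trips out, with a return between consecutive ones — at least 11 crossings.
The plan below uses exactly 11 crossings, so it is optimal:
1. Boatman goes to the right bank with the elf.  [the left bank: the archer, the cleric, the mage, the paladin, the rogue | the right bank: the elf]
2. Boatman goes back to the left bank alone.  [the left bank: the archer, the cleric, the mage, the paladin, the rogue | the right bank: the elf]
3. Boatman goes to the right bank with the paladin.  [the left bank: the archer, the cleric, the mage, the rogue | the right bank: the elf, the paladin]
4. Boatman goes back to the left bank alone.  [the left bank: the archer, the cleric, the mage, the rogue | the right bank: the elf, the paladin]
5. Boatman goes to the right bank with the mage.  [the left bank: the archer, the cleric, the rogue | the right bank: the elf, the mage, the paladin]
6. Boatman goes back to the left bank alone.  [the left bank: the archer, the cleric, the rogue | the right bank: the elf, the mage, the paladin]
7. Boatman goes to the right bank with the cleric.  [the left bank: the archer, the rogue | the right bank: the cleric, the elf, the mage, the paladin]
8. Boatman goes back to the left bank alone.  [the left bank: the archer, the rogue | the right bank: the cleric, the elf, the mage, the paladin]
9. Boatman goes to the right bank with the archer.  [the left bank: the rogue | the right bank: the archer, the cleric, the elf, the mage, the paladin]
10. Boatman goes back to the left bank alone.  [the left bank: the rogue | the right bank: the archer, the cleric, the elf, the mage, the paladin]
11. Boatman goes to the right bank with the rogue.  [the left bank: — | the right bank: the archer, the cleric, the elf, the mage, the paladin, the rogue]

11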